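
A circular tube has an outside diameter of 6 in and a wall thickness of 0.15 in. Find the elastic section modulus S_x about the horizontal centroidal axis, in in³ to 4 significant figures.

S_x ≈ 3.934 in³

Decompose the section into non-overlapping parts with the origin at the bottom-left of its bounding rectangle.
Outer circle: ⌀6, A = 28.2743 in², y = 3 in, Ī = 63.6173 in⁴.
Bore (subtracted): ⌀5.7, A = 25.5176 in², y = 3 in, Ī = 51.8166 in⁴.
By symmetry the centroid is at mid-height, ȳ = 3 in.
All pieces are centred on the horizontal centroidal axis, so I = ΣĪ (holes subtracted) = 11.8006 in⁴.
Extreme fibre distance c = 3 in; S = I/c = 3.93353 in³.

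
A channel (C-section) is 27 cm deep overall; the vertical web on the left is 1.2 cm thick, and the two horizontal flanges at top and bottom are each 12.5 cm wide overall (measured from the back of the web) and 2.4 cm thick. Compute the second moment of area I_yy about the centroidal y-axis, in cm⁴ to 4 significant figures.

I_yy ≈ 1373 cm⁴

Decompose the section into non-overlapping parts with the origin at the bottom-left of its bounding rectangle.
Web: 1.2 × 27, A = 32.4 cm², x = 0.6 cm, Ī = 3.888 cm⁴.
Top flange (beyond web): 11.3 × 2.4, A = 27.12 cm², x = 6.85 cm, Ī = 288.579 cm⁴.
Bottom flange (beyond web): 11.3 × 2.4, A = 27.12 cm², x = 6.85 cm, Ī = 288.579 cm⁴.
Centroid: x̄ = ΣA·x / ΣA = 4.51274 cm.
Transfer each piece to the centroidal y-axis using Ī + A·d² with d = x − 4.51274:
  web: d = -3.91274 cm → contributes +499.918 cm⁴
  top flange (beyond web): d = 2.33726 cm → contributes +436.73 cm⁴
  bottom flange (beyond web): d = 2.33726 cm → contributes +436.73 cm⁴
Total I = 1373.38 cm⁴.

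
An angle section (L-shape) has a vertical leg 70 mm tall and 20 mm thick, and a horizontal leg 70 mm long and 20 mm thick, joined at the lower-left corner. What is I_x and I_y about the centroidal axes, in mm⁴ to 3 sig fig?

Treat the section as a set of non-overlapping primitives; coordinates are from the bounding-box lower-left.
Vertical leg: 20 × 70, A = 1 400 mm², y = 35 mm, Ī = 571 667 mm⁴.
Horizontal leg (remainder): 50 × 20, A = 1 000 mm², y = 10 mm, Ī = 33 333 mm⁴.
Centroid: ȳ = ΣA·y / ΣA = 24.583 mm.
Transfer each piece to the centroidal x-axis using Ī + A·d² with d = y − 24.583:
  vertical leg: d = 10.417 mm → contributes +723 576 mm⁴
  horizontal leg (remainder): d = -14.583 mm → contributes +246 007 mm⁴
Total I = 969 583 mm⁴.
For the y-axis: x̄ = 24.583 mm.
Repeating about the centroidal y-axis gives I_y = 969 583 mm⁴.

I_x ≈ 9.70 × 10⁵ mm⁴, I_y ≈ 9.70 × 10⁵ mm⁴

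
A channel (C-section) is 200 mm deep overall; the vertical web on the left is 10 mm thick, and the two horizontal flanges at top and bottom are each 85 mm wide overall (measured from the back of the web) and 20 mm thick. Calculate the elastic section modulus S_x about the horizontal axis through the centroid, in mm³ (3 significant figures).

S_x ≈ 3.11 × 10⁵ mm³

Split into non-overlapping primitives; take the origin at the lower-left of the bounding box.
Web: 10 × 200, A = 2 000 mm², y = 100 mm, Ī = 6 666 667 mm⁴.
Top flange (beyond web): 75 × 20, A = 1 500 mm², y = 190 mm, Ī = 50 000 mm⁴.
Bottom flange (beyond web): 75 × 20, A = 1 500 mm², y = 10 mm, Ī = 50 000 mm⁴.
By symmetry the centroid is at mid-height, ȳ = 100 mm.
Transfer each piece to the horizontal axis through the centroid using Ī + A·d² with d = y − 100:
  web: d = 0 mm → contributes +6 666 667 mm⁴
  top flange (beyond web): d = 90 mm → contributes +12 200 000 mm⁴
  bottom flange (beyond web): d = -90 mm → contributes +12 200 000 mm⁴
Total I = 31 066 667 mm⁴.
Extreme fibre distance c = 100 mm; S = I/c = 310 667 mm³.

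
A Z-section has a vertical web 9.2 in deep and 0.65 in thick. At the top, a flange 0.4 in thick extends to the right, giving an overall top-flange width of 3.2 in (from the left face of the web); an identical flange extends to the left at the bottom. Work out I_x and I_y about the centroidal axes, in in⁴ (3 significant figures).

I_x ≈ 81.7 in⁴, I_y ≈ 6.54 in⁴

Split into non-overlapping primitives; take the origin at the lower-left of the bounding box.
Web: 0.65 × 9.2, A = 5.98 in², y = 4.6 in, Ī = 42.179 in⁴.
Top flange (beyond web): 2.55 × 0.4, A = 1.02 in², y = 9 in, Ī = 0.0136 in⁴.
Bottom flange (beyond web): 2.55 × 0.4, A = 1.02 in², y = 0.2 in, Ī = 0.0136 in⁴.
Centroid: ȳ = ΣA·y / ΣA = 4.6 in.
Transfer each piece to the centroidal x-axis using Ī + A·d² with d = y − 4.6:
  web: d = 0 in → contributes +42.179 in⁴
  top flange (beyond web): d = 4.4 in → contributes +19.761 in⁴
  bottom flange (beyond web): d = -4.4 in → contributes +19.761 in⁴
Total I = 81.701 in⁴.
For the y-axis: x̄ = 2.875 in.
Repeating about the centroidal y-axis gives I_y = 6.5384 in⁴.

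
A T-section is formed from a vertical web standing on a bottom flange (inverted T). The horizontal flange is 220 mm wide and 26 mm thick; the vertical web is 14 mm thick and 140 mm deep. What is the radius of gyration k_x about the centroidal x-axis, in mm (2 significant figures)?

k_x ≈ 42 mm

Break the section into simple shapes (no overlaps), measuring from the bottom-left corner of the bounding box.
Flange: 220 × 26, A = 5 720 mm², y = 13 mm, Ī = 322 227 mm⁴.
Web: 14 × 140, A = 1 960 mm², y = 96 mm, Ī = 3 201 333 mm⁴.
Centroid: ȳ = ΣA·y / ΣA = 34.18 mm.
Transfer each piece to the centroidal x-axis using Ī + A·d² with d = y − 34.18:
  flange: d = -21.18 mm → contributes +2 888 730 mm⁴
  web: d = 61.82 mm → contributes +10 691 334 mm⁴
Total I = 13 580 065 mm⁴.
Radius of gyration: k = √(I/A) = √(13 580 065 / 7 680) = 42.05 mm.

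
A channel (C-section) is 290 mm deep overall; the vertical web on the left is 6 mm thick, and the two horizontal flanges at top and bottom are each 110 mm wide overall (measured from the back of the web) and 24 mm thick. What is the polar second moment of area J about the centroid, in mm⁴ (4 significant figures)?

Break the section into simple shapes (no overlaps), measuring from the bottom-left corner of the bounding box.
Web: 6 × 290, A = 1 740 mm², y = 145 mm, Ī = 12 194 500 mm⁴.
Top flange (beyond web): 104 × 24, A = 2 496 mm², y = 278 mm, Ī = 119 808 mm⁴.
Bottom flange (beyond web): 104 × 24, A = 2 496 mm², y = 12 mm, Ī = 119 808 mm⁴.
By symmetry the centroid is at mid-height, ȳ = 145 mm.
Transfer each piece to the centroidal x-axis using Ī + A·d² with d = y − 145:
  web: d = 0 mm → contributes +12 194 500 mm⁴
  top flange (beyond web): d = 133 mm → contributes +44 271 552 mm⁴
  bottom flange (beyond web): d = -133 mm → contributes +44 271 552 mm⁴
Total I = 100 737 604 mm⁴.
For the y-axis: x̄ = 43.7843 mm.
Repeating about the centroidal y-axis gives I_y = 8 407 735 mm⁴.
Polar second moment: J = I_x + I_y = 109 145 339 mm⁴.

J ≈ 1.091 × 10⁸ mm⁴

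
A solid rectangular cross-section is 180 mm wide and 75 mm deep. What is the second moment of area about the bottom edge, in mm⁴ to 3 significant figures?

The section: 180 × 75, A = 13 500 mm², y = 37.5 mm, Ī = 6 328 125 mm⁴.
Transfer it to a horizontal axis along the bottom face using Ī + A·d² with d = y − 0:
  the section: d = 37.5 mm → contributes +25 312 500 mm⁴
Total I = 25 312 500 mm⁴.

I_base ≈ 2.53 × 10⁷ mm⁴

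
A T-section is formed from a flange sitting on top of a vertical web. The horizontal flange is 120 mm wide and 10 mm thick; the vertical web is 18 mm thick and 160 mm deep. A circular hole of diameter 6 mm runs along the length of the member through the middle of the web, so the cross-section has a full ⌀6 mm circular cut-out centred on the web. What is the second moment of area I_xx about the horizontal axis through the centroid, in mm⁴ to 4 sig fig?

I_xx ≈ 1.226 × 10⁷ mm⁴

Split into non-overlapping primitives; take the origin at the lower-left of the bounding box.
Flange: 120 × 10, A = 1 200 mm², y = 165 mm, Ī = 10 000 mm⁴.
Web: 18 × 160, A = 2 880 mm², y = 80 mm, Ī = 6 144 000 mm⁴.
Hole (subtracted): ⌀6, A = 28.2743 mm², y = 80 mm, Ī = 63.6173 mm⁴.
Centroid: ȳ = ΣA·y / ΣA = 105.174 mm.
Transfer each piece to the horizontal axis through the centroid using Ī + A·d² with d = y − 105.174:
  flange: d = 59.8255 mm → contributes +4 304 914 mm⁴
  web: d = -25.1745 mm → contributes +7 969 210 mm⁴
  hole: d = -25.1745 mm → contributes −17982.6 mm⁴
Total I = 12 256 142 mm⁴.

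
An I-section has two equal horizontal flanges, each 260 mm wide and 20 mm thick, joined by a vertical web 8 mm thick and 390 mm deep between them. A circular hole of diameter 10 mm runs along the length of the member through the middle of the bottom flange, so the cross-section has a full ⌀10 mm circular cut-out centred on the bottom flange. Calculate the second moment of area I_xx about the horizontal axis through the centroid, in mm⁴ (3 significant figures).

Break the section into simple shapes (no overlaps), measuring from the bottom-left corner of the bounding box.
Bottom flange: 260 × 20, A = 5 200 mm², y = 10 mm, Ī = 173 333 mm⁴.
Web: 8 × 390, A = 3 120 mm², y = 215 mm, Ī = 39 546 000 mm⁴.
Top flange: 260 × 20, A = 5 200 mm², y = 420 mm, Ī = 173 333 mm⁴.
Hole (subtracted): ⌀10, A = 78.54 mm², y = 10 mm, Ī = 490.87 mm⁴.
Centroid: ȳ = ΣA·y / ΣA = 216.2 mm.
Transfer each piece to the horizontal axis through the centroid using Ī + A·d² with d = y − 216.2:
  bottom flange: d = -206.2 mm → contributes +221 264 580 mm⁴
  web: d = -1.1978 mm → contributes +39 550 477 mm⁴
  top flange: d = 203.8 mm → contributes +216 157 008 mm⁴
  hole: d = -206.2 mm → contributes −3 339 811 mm⁴
Total I = 473 632 254 mm⁴.

I_xx ≈ 4.74 × 10⁸ mm⁴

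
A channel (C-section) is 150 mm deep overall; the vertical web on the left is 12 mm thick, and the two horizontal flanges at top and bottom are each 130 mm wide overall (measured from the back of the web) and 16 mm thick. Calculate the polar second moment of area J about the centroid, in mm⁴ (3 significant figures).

Treat the section as a set of non-overlapping primitives; coordinates are from the bounding-box lower-left.
Web: 12 × 150, A = 1 800 mm², y = 75 mm, Ī = 3 375 000 mm⁴.
Top flange (beyond web): 118 × 16, A = 1 888 mm², y = 142 mm, Ī = 40 277 mm⁴.
Bottom flange (beyond web): 118 × 16, A = 1 888 mm², y = 8 mm, Ī = 40 277 mm⁴.
By symmetry the centroid is at mid-height, ȳ = 75 mm.
Transfer each piece to the centroidal x-axis using Ī + A·d² with d = y − 75:
  web: d = 0 mm → contributes +3 375 000 mm⁴
  top flange (beyond web): d = 67 mm → contributes +8 515 509 mm⁴
  bottom flange (beyond web): d = -67 mm → contributes +8 515 509 mm⁴
Total I = 20 406 019 mm⁴.
For the y-axis: x̄ = 50.017 mm.
Repeating about the centroidal y-axis gives I_y = 9 553 033 mm⁴.
Polar second moment: J = I_x + I_y = 29 959 052 mm⁴.

J ≈ 3.00 × 10⁷ mm⁴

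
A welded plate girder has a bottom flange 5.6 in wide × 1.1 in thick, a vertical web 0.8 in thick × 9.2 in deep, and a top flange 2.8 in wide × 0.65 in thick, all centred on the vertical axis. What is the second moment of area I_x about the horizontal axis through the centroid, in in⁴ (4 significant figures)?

I_x ≈ 226.4 in⁴

Treat the section as a set of non-overlapping primitives; coordinates are from the bounding-box lower-left.
Bottom plate: 5.6 × 1.1, A = 6.16 in², y = 0.55 in, Ī = 0.621133 in⁴.
Web plate: 0.8 × 9.2, A = 7.36 in², y = 5.7 in, Ī = 51.9125 in⁴.
Top plate: 2.8 × 0.65, A = 1.82 in², y = 10.625 in, Ī = 0.0640792 in⁴.
Centroid: ȳ = ΣA·y / ΣA = 4.21626 in.
Transfer each piece to the horizontal axis through the centroid using Ī + A·d² with d = y − 4.21626:
  bottom plate: d = -3.66626 in → contributes +83.4208 in⁴
  web plate: d = 1.48374 in → contributes +68.1154 in⁴
  top plate: d = 6.40874 in → contributes +74.8149 in⁴
Total I = 226.351 in⁴.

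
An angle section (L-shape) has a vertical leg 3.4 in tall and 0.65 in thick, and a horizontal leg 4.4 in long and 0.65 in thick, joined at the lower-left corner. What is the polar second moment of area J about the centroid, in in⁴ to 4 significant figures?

Break the section into simple shapes (no overlaps), measuring from the bottom-left corner of the bounding box.
Vertical leg: 0.65 × 3.4, A = 2.21 in², y = 1.7 in, Ī = 2.12897 in⁴.
Horizontal leg (remainder): 3.75 × 0.65, A = 2.4375 in², y = 0.325 in, Ī = 0.0858203 in⁴.
Centroid: ȳ = ΣA·y / ΣA = 0.978846 in.
Transfer each piece to the centroidal x-axis using Ī + A·d² with d = y − 0.978846:
  vertical leg: d = 0.721154 in → contributes +3.27831 in⁴
  horizontal leg (remainder): d = -0.653846 in → contributes +1.12789 in⁴
Total I = 4.40619 in⁴.
For the y-axis: x̄ = 1.47885 in.
Repeating about the centroidal y-axis gives I_y = 8.54426 in⁴.
Polar second moment: J = I_x + I_y = 12.9504 in⁴.

J ≈ 12.95 in⁴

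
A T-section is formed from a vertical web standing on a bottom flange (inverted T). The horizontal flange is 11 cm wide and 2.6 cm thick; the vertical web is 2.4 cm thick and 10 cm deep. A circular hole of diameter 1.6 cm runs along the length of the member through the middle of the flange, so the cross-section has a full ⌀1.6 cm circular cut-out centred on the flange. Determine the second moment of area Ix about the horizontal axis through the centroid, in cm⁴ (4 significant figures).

Ix ≈ 716.4 cm⁴

Break the section into simple shapes (no overlaps), measuring from the bottom-left corner of the bounding box.
Flange: 11 × 2.6, A = 28.6 cm², y = 1.3 cm, Ī = 16.1113 cm⁴.
Web: 2.4 × 10, A = 24 cm², y = 7.6 cm, Ī = 200 cm⁴.
Hole (subtracted): ⌀1.6, A = 2.01062 cm², y = 1.3 cm, Ī = 0.321699 cm⁴.
Centroid: ȳ = ΣA·y / ΣA = 4.28877 cm.
Transfer each piece to the horizontal axis through the centroid using Ī + A·d² with d = y − 4.28877:
  flange: d = -2.98877 cm → contributes +271.588 cm⁴
  web: d = 3.31123 cm → contributes +463.142 cm⁴
  hole: d = -2.98877 cm → contributes −18.282 cm⁴
Total I = 716.448 cm⁴.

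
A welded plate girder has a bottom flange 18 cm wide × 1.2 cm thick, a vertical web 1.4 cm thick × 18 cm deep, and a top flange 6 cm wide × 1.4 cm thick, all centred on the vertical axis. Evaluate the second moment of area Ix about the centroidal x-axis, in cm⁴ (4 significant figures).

Break the section into simple shapes (no overlaps), measuring from the bottom-left corner of the bounding box.
Bottom plate: 18 × 1.2, A = 21.6 cm², y = 0.6 cm, Ī = 2.592 cm⁴.
Web plate: 1.4 × 18, A = 25.2 cm², y = 10.2 cm, Ī = 680.4 cm⁴.
Top plate: 6 × 1.4, A = 8.4 cm², y = 19.9 cm, Ī = 1.372 cm⁴.
Centroid: ȳ = ΣA·y / ΣA = 7.91957 cm.
Transfer each piece to the centroidal x-axis using Ī + A·d² with d = y − 7.91957:
  bottom plate: d = -7.31957 cm → contributes +1159.83 cm⁴
  web plate: d = 2.28043 cm → contributes +811.45 cm⁴
  top plate: d = 11.9804 cm → contributes +1207.03 cm⁴
Total I = 3178.31 cm⁴.

Ix ≈ 3178 cm⁴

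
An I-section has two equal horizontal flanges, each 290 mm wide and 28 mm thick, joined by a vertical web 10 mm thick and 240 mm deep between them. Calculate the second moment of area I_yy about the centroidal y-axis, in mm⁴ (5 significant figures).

I_yy ≈ 1.1384 × 10⁸ mm⁴

Break the section into simple shapes (no overlaps), measuring from the bottom-left corner of the bounding box.
Bottom flange: 290 × 28, A = 8 120 mm², x = 145 mm, Ī = 56 907 667 mm⁴.
Web: 10 × 240, A = 2 400 mm², x = 145 mm, Ī = 20 000 mm⁴.
Top flange: 290 × 28, A = 8 120 mm², x = 145 mm, Ī = 56 907 667 mm⁴.
By symmetry the centroid is at mid-width, x̄ = 145 mm.
All pieces are centred on the centroidal y-axis, so I = ΣĪ = 113 835 333 mm⁴.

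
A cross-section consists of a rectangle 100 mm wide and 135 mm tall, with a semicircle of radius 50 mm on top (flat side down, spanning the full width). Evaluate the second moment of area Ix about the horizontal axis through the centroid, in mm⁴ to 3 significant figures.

Ix ≈ 4.51 × 10⁷ mm⁴

Split into non-overlapping primitives; take the origin at the lower-left of the bounding box.
Rectangular body: 100 × 135, A = 13 500 mm², y = 67.5 mm, Ī = 20 503 125 mm⁴.
Semicircular cap: semicircle r = 50, A = 3 927 mm², y = 156.22 mm, Ī = 685 981 mm⁴.
Centroid: ȳ = ΣA·y / ΣA = 87.492 mm.
Transfer each piece to the horizontal axis through the centroid using Ī + A·d² with d = y − 87.492:
  rectangular body: d = -19.992 mm → contributes +25 898 955 mm⁴
  semicircular cap: d = 68.728 mm → contributes +19 235 478 mm⁴
Total I = 45 134 433 mm⁴.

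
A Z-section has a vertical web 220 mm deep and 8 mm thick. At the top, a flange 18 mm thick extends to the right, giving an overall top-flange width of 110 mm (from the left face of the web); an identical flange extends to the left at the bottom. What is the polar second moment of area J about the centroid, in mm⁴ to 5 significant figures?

J ≈ 5.8957 × 10⁷ mm⁴

Treat the section as a set of non-overlapping primitives; coordinates are from the bounding-box lower-left.
Web: 8 × 220, A = 1 760 mm², y = 110 mm, Ī = 7 098 667 mm⁴.
Top flange (beyond web): 102 × 18, A = 1 836 mm², y = 211 mm, Ī = 49 572 mm⁴.
Bottom flange (beyond web): 102 × 18, A = 1 836 mm², y = 9 mm, Ī = 49 572 mm⁴.
Centroid: ȳ = ΣA·y / ΣA = 110 mm.
Transfer each piece to the centroidal x-axis using Ī + A·d² with d = y − 110:
  web: d = 0 mm → contributes +7 098 667 mm⁴
  top flange (beyond web): d = 101 mm → contributes +18 778 608 mm⁴
  bottom flange (beyond web): d = -101 mm → contributes +18 778 608 mm⁴
Total I = 44 655 883 mm⁴.
For the y-axis: x̄ = 106 mm.
Repeating about the centroidal y-axis gives I_y = 14 300 811 mm⁴.
Polar second moment: J = I_x + I_y = 58 956 693 mm⁴.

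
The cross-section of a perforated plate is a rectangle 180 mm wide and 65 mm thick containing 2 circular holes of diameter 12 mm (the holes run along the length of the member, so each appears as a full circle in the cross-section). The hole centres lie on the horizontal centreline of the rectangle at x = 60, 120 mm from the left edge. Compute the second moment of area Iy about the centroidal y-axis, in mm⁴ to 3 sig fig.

Split into non-overlapping primitives; take the origin at the lower-left of the bounding box.
Plate: 180 × 65, A = 11 700 mm², x = 90 mm, Ī = 31 590 000 mm⁴.
Hole 1 (subtracted): ⌀12, A = 113.1 mm², x = 60 mm, Ī = 1017.9 mm⁴.
Hole 2 (subtracted): ⌀12, A = 113.1 mm², x = 120 mm, Ī = 1017.9 mm⁴.
By symmetry the centroid is at mid-width, x̄ = 90 mm.
Transfer each piece to the centroidal y-axis using Ī + A·d² with d = x − 90:
  plate: d = 0 mm → contributes +31 590 000 mm⁴
  hole 1: d = -30 mm → contributes −102 805 mm⁴
  hole 2: d = 30 mm → contributes −102 805 mm⁴
Total I = 31 384 389 mm⁴.

Iy ≈ 3.14 × 10⁷ mm⁴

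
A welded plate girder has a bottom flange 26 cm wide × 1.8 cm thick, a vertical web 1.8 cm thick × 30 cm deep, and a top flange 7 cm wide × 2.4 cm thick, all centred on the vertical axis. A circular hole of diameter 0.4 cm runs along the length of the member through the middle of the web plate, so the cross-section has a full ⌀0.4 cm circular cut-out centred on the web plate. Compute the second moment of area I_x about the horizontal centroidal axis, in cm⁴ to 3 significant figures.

Break the section into simple shapes (no overlaps), measuring from the bottom-left corner of the bounding box.
Bottom plate: 26 × 1.8, A = 46.8 cm², y = 0.9 cm, Ī = 12.636 cm⁴.
Web plate: 1.8 × 30, A = 54 cm², y = 16.8 cm, Ī = 4 050 cm⁴.
Top plate: 7 × 2.4, A = 16.8 cm², y = 33 cm, Ī = 8.064 cm⁴.
Hole (subtracted): ⌀0.4, A = 0.12566 cm², y = 16.8 cm, Ī = 0.0012566 cm⁴.
Centroid: ȳ = ΣA·y / ΣA = 12.782 cm.
Transfer each piece to the horizontal centroidal axis using Ī + A·d² with d = y − 12.782:
  bottom plate: d = -11.882 cm → contributes +6620.4 cm⁴
  web plate: d = 4.0176 cm → contributes +4921.6 cm⁴
  top plate: d = 20.218 cm → contributes +6875.1 cm⁴
  hole: d = 4.0176 cm → contributes −2.0296 cm⁴
Total I = 18 415 cm⁴.

I_x ≈ 1.84 × 10⁴ cm⁴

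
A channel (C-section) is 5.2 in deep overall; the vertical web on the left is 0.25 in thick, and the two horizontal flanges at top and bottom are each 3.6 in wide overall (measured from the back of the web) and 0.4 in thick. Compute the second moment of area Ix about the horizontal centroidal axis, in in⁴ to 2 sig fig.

Ix ≈ 18 in⁴

Split into non-overlapping primitives; take the origin at the lower-left of the bounding box.
Web: 0.25 × 5.2, A = 1.3 in², y = 2.6 in, Ī = 2.929 in⁴.
Top flange (beyond web): 3.35 × 0.4, A = 1.34 in², y = 5 in, Ī = 0.01787 in⁴.
Bottom flange (beyond web): 3.35 × 0.4, A = 1.34 in², y = 0.2 in, Ī = 0.01787 in⁴.
By symmetry the centroid is at mid-height, ȳ = 2.6 in.
Transfer each piece to the horizontal centroidal axis using Ī + A·d² with d = y − 2.6:
  web: d = 0 in → contributes +2.929 in⁴
  top flange (beyond web): d = 2.4 in → contributes +7.736 in⁴
  bottom flange (beyond web): d = -2.4 in → contributes +7.736 in⁴
Total I = 18.4 in⁴.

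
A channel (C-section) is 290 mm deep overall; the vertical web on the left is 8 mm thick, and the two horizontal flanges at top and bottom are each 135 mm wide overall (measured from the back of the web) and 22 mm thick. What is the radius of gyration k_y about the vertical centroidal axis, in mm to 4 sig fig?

Break the section into simple shapes (no overlaps), measuring from the bottom-left corner of the bounding box.
Web: 8 × 290, A = 2 320 mm², x = 4 mm, Ī = 12373.3 mm⁴.
Top flange (beyond web): 127 × 22, A = 2 794 mm², x = 71.5 mm, Ī = 3 755 369 mm⁴.
Bottom flange (beyond web): 127 × 22, A = 2 794 mm², x = 71.5 mm, Ī = 3 755 369 mm⁴.
Centroid: x̄ = ΣA·x / ΣA = 51.6973 mm.
Transfer each piece to the vertical centroidal axis using Ī + A·d² with d = x − 51.6973:
  web: d = -47.6973 mm → contributes +5 290 442 mm⁴
  top flange (beyond web): d = 19.8027 mm → contributes +4 851 031 mm⁴
  bottom flange (beyond web): d = 19.8027 mm → contributes +4 851 031 mm⁴
Total I = 14 992 503 mm⁴.
Radius of gyration: k = √(I/A) = √(14 992 503 / 7 908) = 43.5415 mm.

k_y ≈ 43.54 mm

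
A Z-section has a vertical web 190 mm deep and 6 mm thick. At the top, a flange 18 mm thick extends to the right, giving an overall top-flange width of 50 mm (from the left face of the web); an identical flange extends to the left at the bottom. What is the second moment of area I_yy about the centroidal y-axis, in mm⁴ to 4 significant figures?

Treat the section as a set of non-overlapping primitives; coordinates are from the bounding-box lower-left.
Web: 6 × 190, A = 1 140 mm², x = 47 mm, Ī = 3 420 mm⁴.
Top flange (beyond web): 44 × 18, A = 792 mm², x = 72 mm, Ī = 127 776 mm⁴.
Bottom flange (beyond web): 44 × 18, A = 792 mm², x = 22 mm, Ī = 127 776 mm⁴.
Centroid: x̄ = ΣA·x / ΣA = 47 mm.
Transfer each piece to the centroidal y-axis using Ī + A·d² with d = x − 47:
  web: d = 0 mm → contributes +3 420 mm⁴
  top flange (beyond web): d = 25 mm → contributes +622 776 mm⁴
  bottom flange (beyond web): d = -25 mm → contributes +622 776 mm⁴
Total I = 1 248 972 mm⁴.

I_yy ≈ 1.249 × 10⁶ mm⁴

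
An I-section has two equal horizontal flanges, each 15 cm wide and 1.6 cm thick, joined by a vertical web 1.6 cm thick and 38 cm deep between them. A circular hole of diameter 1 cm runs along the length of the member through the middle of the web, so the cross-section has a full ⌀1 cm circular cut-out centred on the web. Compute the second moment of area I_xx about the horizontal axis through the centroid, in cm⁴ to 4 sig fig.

Split into non-overlapping primitives; take the origin at the lower-left of the bounding box.
Bottom flange: 15 × 1.6, A = 24 cm², y = 0.8 cm, Ī = 5.12 cm⁴.
Web: 1.6 × 38, A = 60.8 cm², y = 20.6 cm, Ī = 7316.27 cm⁴.
Top flange: 15 × 1.6, A = 24 cm², y = 40.4 cm, Ī = 5.12 cm⁴.
Hole (subtracted): ⌀1, A = 0.785398 cm², y = 20.6 cm, Ī = 0.0490874 cm⁴.
By symmetry the centroid is at mid-height, ȳ = 20.6 cm.
Transfer each piece to the horizontal axis through the centroid using Ī + A·d² with d = y − 20.6:
  bottom flange: d = -19.8 cm → contributes +9414.08 cm⁴
  web: d = 0 cm → contributes +7316.27 cm⁴
  top flange: d = 19.8 cm → contributes +9414.08 cm⁴
  hole: d = 0 cm → contributes −0.0490874 cm⁴
Total I = 26144.4 cm⁴.

I_xx ≈ 2.614 × 10⁴ cm⁴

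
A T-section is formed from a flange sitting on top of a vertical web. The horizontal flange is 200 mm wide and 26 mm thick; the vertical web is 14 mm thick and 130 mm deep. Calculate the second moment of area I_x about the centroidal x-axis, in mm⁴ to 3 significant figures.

Break the section into simple shapes (no overlaps), measuring from the bottom-left corner of the bounding box.
Flange: 200 × 26, A = 5 200 mm², y = 143 mm, Ī = 292 933 mm⁴.
Web: 14 × 130, A = 1 820 mm², y = 65 mm, Ī = 2 563 167 mm⁴.
Centroid: ȳ = ΣA·y / ΣA = 122.78 mm.
Transfer each piece to the centroidal x-axis using Ī + A·d² with d = y − 122.78:
  flange: d = 20.222 mm → contributes +2 419 412 mm⁴
  web: d = -57.778 mm → contributes +8 638 821 mm⁴
Total I = 11 058 233 mm⁴.

I_x ≈ 1.11 × 10⁷ mm⁴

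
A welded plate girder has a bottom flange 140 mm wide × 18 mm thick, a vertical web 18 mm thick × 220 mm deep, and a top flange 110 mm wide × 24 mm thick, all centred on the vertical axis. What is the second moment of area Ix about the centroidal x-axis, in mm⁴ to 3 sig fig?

Split into non-overlapping primitives; take the origin at the lower-left of the bounding box.
Bottom plate: 140 × 18, A = 2 520 mm², y = 9 mm, Ī = 68 040 mm⁴.
Web plate: 18 × 220, A = 3 960 mm², y = 128 mm, Ī = 15 972 000 mm⁴.
Top plate: 110 × 24, A = 2 640 mm², y = 250 mm, Ī = 126 720 mm⁴.
Centroid: ȳ = ΣA·y / ΣA = 130.43 mm.
Transfer each piece to the centroidal x-axis using Ī + A·d² with d = y − 130.43:
  bottom plate: d = -121.43 mm → contributes +37 228 634 mm⁴
  web plate: d = -2.4342 mm → contributes +15 995 465 mm⁴
  top plate: d = 119.57 mm → contributes +37 868 102 mm⁴
Total I = 91 092 201 mm⁴.

Ix ≈ 9.11 × 10⁷ mm⁴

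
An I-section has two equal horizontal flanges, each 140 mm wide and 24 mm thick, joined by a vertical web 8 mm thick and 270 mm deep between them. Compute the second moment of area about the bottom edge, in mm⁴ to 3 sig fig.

I_base ≈ 3.83 × 10⁸ mm⁴

Split into non-overlapping primitives; take the origin at the lower-left of the bounding box.
Bottom flange: 140 × 24, A = 3 360 mm², y = 12 mm, Ī = 161 280 mm⁴.
Web: 8 × 270, A = 2 160 mm², y = 159 mm, Ī = 13 122 000 mm⁴.
Top flange: 140 × 24, A = 3 360 mm², y = 306 mm, Ī = 161 280 mm⁴.
Transfer each piece to the base of the section using Ī + A·d² with d = y − 0:
  bottom flange: d = 12 mm → contributes +645 120 mm⁴
  web: d = 159 mm → contributes +67 728 960 mm⁴
  top flange: d = 306 mm → contributes +314 778 240 mm⁴
Total I = 383 152 320 mm⁴.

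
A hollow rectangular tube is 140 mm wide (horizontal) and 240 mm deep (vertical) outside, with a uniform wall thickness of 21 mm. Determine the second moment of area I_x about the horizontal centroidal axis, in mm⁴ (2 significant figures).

I_x ≈ 9.8 × 10⁷ mm⁴

Break the section into simple shapes (no overlaps), measuring from the bottom-left corner of the bounding box.
Outer rectangle: 140 × 240, A = 33 600 mm², y = 120 mm, Ī = 161 280 000 mm⁴.
Inner void (subtracted): 98 × 198, A = 19 404 mm², y = 120 mm, Ī = 63 392 868 mm⁴.
By symmetry the centroid is at mid-height, ȳ = 120 mm.
All pieces are centred on the horizontal centroidal axis, so I = ΣĪ (holes subtracted) = 97 887 132 mm⁴.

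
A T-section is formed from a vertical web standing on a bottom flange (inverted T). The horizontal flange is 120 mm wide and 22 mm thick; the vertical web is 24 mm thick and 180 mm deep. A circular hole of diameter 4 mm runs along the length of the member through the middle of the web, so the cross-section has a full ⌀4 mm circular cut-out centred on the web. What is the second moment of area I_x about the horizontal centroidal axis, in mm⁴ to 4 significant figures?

I_x ≈ 2.847 × 10⁷ mm⁴

Treat the section as a set of non-overlapping primitives; coordinates are from the bounding-box lower-left.
Flange: 120 × 22, A = 2 640 mm², y = 11 mm, Ī = 106 480 mm⁴.
Web: 24 × 180, A = 4 320 mm², y = 112 mm, Ī = 11 664 000 mm⁴.
Hole (subtracted): ⌀4, A = 12.5664 mm², y = 112 mm, Ī = 12.5664 mm⁴.
Centroid: ȳ = ΣA·y / ΣA = 73.6204 mm.
Transfer each piece to the horizontal centroidal axis using Ī + A·d² with d = y − 73.6204:
  flange: d = -62.6204 mm → contributes +10 458 737 mm⁴
  web: d = 38.3796 mm → contributes +18 027 346 mm⁴
  hole: d = 38.3796 mm → contributes −18522.8 mm⁴
Total I = 28 467 560 mm⁴.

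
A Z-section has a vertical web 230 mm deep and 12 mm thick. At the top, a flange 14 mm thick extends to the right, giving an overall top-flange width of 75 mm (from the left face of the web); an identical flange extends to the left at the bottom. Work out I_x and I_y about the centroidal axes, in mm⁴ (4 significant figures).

Treat the section as a set of non-overlapping primitives; coordinates are from the bounding-box lower-left.
Web: 12 × 230, A = 2 760 mm², y = 115 mm, Ī = 12 167 000 mm⁴.
Top flange (beyond web): 63 × 14, A = 882 mm², y = 223 mm, Ī = 14 406 mm⁴.
Bottom flange (beyond web): 63 × 14, A = 882 mm², y = 7 mm, Ī = 14 406 mm⁴.
Centroid: ȳ = ΣA·y / ΣA = 115 mm.
Transfer each piece to the centroidal x-axis using Ī + A·d² with d = y − 115:
  web: d = 0 mm → contributes +12 167 000 mm⁴
  top flange (beyond web): d = 108 mm → contributes +10 302 054 mm⁴
  bottom flange (beyond web): d = -108 mm → contributes +10 302 054 mm⁴
Total I = 32 771 108 mm⁴.
For the y-axis: x̄ = 69 mm.
Repeating about the centroidal y-axis gives I_y = 3 097 188 mm⁴.

I_x ≈ 3.277 × 10⁷ mm⁴, I_y ≈ 3.097 × 10⁶ mm⁴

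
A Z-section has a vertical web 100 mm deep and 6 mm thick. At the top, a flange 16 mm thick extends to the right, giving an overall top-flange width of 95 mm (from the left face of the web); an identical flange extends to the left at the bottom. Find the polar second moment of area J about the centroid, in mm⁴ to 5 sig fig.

J ≈ 1.3892 × 10⁷ mm⁴

Split into non-overlapping primitives; take the origin at the lower-left of the bounding box.
Web: 6 × 100, A = 600 mm², y = 50 mm, Ī = 500 000 mm⁴.
Top flange (beyond web): 89 × 16, A = 1 424 mm², y = 92 mm, Ī = 30378.67 mm⁴.
Bottom flange (beyond web): 89 × 16, A = 1 424 mm², y = 8 mm, Ī = 30378.67 mm⁴.
Centroid: ȳ = ΣA·y / ΣA = 50 mm.
Transfer each piece to the centroidal x-axis using Ī + A·d² with d = y − 50:
  web: d = 0 mm → contributes +500 000 mm⁴
  top flange (beyond web): d = 42 mm → contributes +2 542 315 mm⁴
  bottom flange (beyond web): d = -42 mm → contributes +2 542 315 mm⁴
Total I = 5 584 629 mm⁴.
For the y-axis: x̄ = 92 mm.
Repeating about the centroidal y-axis gives I_y = 8 307 517 mm⁴.
Polar second moment: J = I_x + I_y = 13 892 147 mm⁴.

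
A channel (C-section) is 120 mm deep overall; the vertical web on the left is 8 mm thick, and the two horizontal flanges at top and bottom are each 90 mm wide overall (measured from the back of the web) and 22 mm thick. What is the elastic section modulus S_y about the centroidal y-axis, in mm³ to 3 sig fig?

S_y ≈ 7.06 × 10⁴ mm³

Treat the section as a set of non-overlapping primitives; coordinates are from the bounding-box lower-left.
Web: 8 × 120, A = 960 mm², x = 4 mm, Ī = 5 120 mm⁴.
Top flange (beyond web): 82 × 22, A = 1 804 mm², x = 49 mm, Ī = 1 010 841 mm⁴.
Bottom flange (beyond web): 82 × 22, A = 1 804 mm², x = 49 mm, Ī = 1 010 841 mm⁴.
Centroid: x̄ = ΣA·x / ΣA = 39.543 mm.
Transfer each piece to the centroidal y-axis using Ī + A·d² with d = x − 39.543:
  web: d = -35.543 mm → contributes +1 217 886 mm⁴
  top flange (beyond web): d = 9.4571 mm → contributes +1 172 185 mm⁴
  bottom flange (beyond web): d = 9.4571 mm → contributes +1 172 185 mm⁴
Total I = 3 562 256 mm⁴.
Extreme fibre distance c = 50.457 mm; S = I/c = 70 600 mm³.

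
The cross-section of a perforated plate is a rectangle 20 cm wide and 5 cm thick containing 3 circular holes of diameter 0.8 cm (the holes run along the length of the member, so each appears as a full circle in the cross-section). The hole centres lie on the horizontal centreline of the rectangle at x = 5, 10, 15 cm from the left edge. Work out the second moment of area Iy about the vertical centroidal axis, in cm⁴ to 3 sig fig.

Iy ≈ 3310 cm⁴

Treat the section as a set of non-overlapping primitives; coordinates are from the bounding-box lower-left.
Plate: 20 × 5, A = 100 cm², x = 10 cm, Ī = 3333.3 cm⁴.
Hole 1 (subtracted): ⌀0.8, A = 0.50265 cm², x = 5 cm, Ī = 0.020106 cm⁴.
Hole 2 (subtracted): ⌀0.8, A = 0.50265 cm², x = 10 cm, Ī = 0.020106 cm⁴.
Hole 3 (subtracted): ⌀0.8, A = 0.50265 cm², x = 15 cm, Ī = 0.020106 cm⁴.
By symmetry the centroid is at mid-width, x̄ = 10 cm.
Transfer each piece to the vertical centroidal axis using Ī + A·d² with d = x − 10:
  plate: d = 0 cm → contributes +3333.3 cm⁴
  hole 1: d = -5 cm → contributes −12.586 cm⁴
  hole 2: d = 0 cm → contributes −0.020106 cm⁴
  hole 3: d = 5 cm → contributes −12.586 cm⁴
Total I = 3308.1 cm⁴.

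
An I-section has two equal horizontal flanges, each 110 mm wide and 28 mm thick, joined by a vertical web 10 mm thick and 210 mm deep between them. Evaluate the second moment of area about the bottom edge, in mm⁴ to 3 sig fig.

Split into non-overlapping primitives; take the origin at the lower-left of the bounding box.
Bottom flange: 110 × 28, A = 3 080 mm², y = 14 mm, Ī = 201 227 mm⁴.
Web: 10 × 210, A = 2 100 mm², y = 133 mm, Ī = 7 717 500 mm⁴.
Top flange: 110 × 28, A = 3 080 mm², y = 252 mm, Ī = 201 227 mm⁴.
Transfer each piece to the base of the section using Ī + A·d² with d = y − 0:
  bottom flange: d = 14 mm → contributes +804 907 mm⁴
  web: d = 133 mm → contributes +44 864 400 mm⁴
  top flange: d = 252 mm → contributes +195 793 547 mm⁴
Total I = 241 462 853 mm⁴.

I_base ≈ 2.41 × 10⁸ mm⁴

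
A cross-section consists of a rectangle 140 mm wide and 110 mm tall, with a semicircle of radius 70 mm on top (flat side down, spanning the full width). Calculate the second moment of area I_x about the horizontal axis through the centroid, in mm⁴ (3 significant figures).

Split into non-overlapping primitives; take the origin at the lower-left of the bounding box.
Rectangular body: 140 × 110, A = 15 400 mm², y = 55 mm, Ī = 15 528 333 mm⁴.
Semicircular cap: semicircle r = 70, A = 7696.9 mm², y = 139.71 mm, Ī = 2 635 265 mm⁴.
Centroid: ȳ = ΣA·y / ΣA = 83.229 mm.
Transfer each piece to the horizontal axis through the centroid using Ī + A·d² with d = y − 83.229:
  rectangular body: d = -28.229 mm → contributes +27 799 998 mm⁴
  semicircular cap: d = 56.48 mm → contributes +27 188 473 mm⁴
Total I = 54 988 471 mm⁴.

I_x ≈ 5.50 × 10⁷ mm⁴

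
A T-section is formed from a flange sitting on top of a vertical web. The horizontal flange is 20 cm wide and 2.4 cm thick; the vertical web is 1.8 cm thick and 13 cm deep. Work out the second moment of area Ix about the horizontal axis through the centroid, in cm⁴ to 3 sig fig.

Decompose the section into non-overlapping parts with the origin at the bottom-left of its bounding rectangle.
Flange: 20 × 2.4, A = 48 cm², y = 14.2 cm, Ī = 23.04 cm⁴.
Web: 1.8 × 13, A = 23.4 cm², y = 6.5 cm, Ī = 329.55 cm⁴.
Centroid: ȳ = ΣA·y / ΣA = 11.676 cm.
Transfer each piece to the horizontal axis through the centroid using Ī + A·d² with d = y − 11.676:
  flange: d = 2.5235 cm → contributes +328.71 cm⁴
  web: d = -5.1765 cm → contributes +956.57 cm⁴
Total I = 1285.3 cm⁴.

Ix ≈ 1290 cm⁴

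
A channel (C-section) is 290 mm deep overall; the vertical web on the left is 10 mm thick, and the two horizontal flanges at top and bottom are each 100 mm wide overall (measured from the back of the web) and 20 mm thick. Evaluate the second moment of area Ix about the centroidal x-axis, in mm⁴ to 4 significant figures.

Decompose the section into non-overlapping parts with the origin at the bottom-left of its bounding rectangle.
Web: 10 × 290, A = 2 900 mm², y = 145 mm, Ī = 20 324 167 mm⁴.
Top flange (beyond web): 90 × 20, A = 1 800 mm², y = 280 mm, Ī = 60 000 mm⁴.
Bottom flange (beyond web): 90 × 20, A = 1 800 mm², y = 10 mm, Ī = 60 000 mm⁴.
By symmetry the centroid is at mid-height, ȳ = 145 mm.
Transfer each piece to the centroidal x-axis using Ī + A·d² with d = y − 145:
  web: d = 0 mm → contributes +20 324 167 mm⁴
  top flange (beyond web): d = 135 mm → contributes +32 865 000 mm⁴
  bottom flange (beyond web): d = -135 mm → contributes +32 865 000 mm⁴
Total I = 86 054 167 mm⁴.

Ix ≈ 8.605 × 10⁷ mm⁴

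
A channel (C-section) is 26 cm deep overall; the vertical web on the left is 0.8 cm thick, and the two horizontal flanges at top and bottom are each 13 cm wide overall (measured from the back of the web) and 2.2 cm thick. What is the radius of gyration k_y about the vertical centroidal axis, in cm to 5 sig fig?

Break the section into simple shapes (no overlaps), measuring from the bottom-left corner of the bounding box.
Web: 0.8 × 26, A = 20.8 cm², x = 0.4 cm, Ī = 1.109333 cm⁴.
Top flange (beyond web): 12.2 × 2.2, A = 26.84 cm², x = 6.9 cm, Ī = 332.9055 cm⁴.
Bottom flange (beyond web): 12.2 × 2.2, A = 26.84 cm², x = 6.9 cm, Ī = 332.9055 cm⁴.
Centroid: x̄ = ΣA·x / ΣA = 5.084748 cm.
Transfer each piece to the vertical centroidal axis using Ī + A·d² with d = x − 5.084748:
  web: d = -4.684748 cm → contributes +457.604 cm⁴
  top flange (beyond web): d = 1.815252 cm → contributes +421.3471 cm⁴
  bottom flange (beyond web): d = 1.815252 cm → contributes +421.3471 cm⁴
Total I = 1300.298 cm⁴.
Radius of gyration: k = √(I/A) = √(1300.298 / 74.48) = 4.178319 cm.

k_y ≈ 4.1783 cm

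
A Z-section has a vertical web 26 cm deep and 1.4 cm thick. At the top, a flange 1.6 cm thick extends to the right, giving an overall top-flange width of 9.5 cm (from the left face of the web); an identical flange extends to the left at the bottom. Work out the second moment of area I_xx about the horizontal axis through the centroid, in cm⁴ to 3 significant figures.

Decompose the section into non-overlapping parts with the origin at the bottom-left of its bounding rectangle.
Web: 1.4 × 26, A = 36.4 cm², y = 13 cm, Ī = 2050.5 cm⁴.
Top flange (beyond web): 8.1 × 1.6, A = 12.96 cm², y = 25.2 cm, Ī = 2.7648 cm⁴.
Bottom flange (beyond web): 8.1 × 1.6, A = 12.96 cm², y = 0.8 cm, Ī = 2.7648 cm⁴.
Centroid: ȳ = ΣA·y / ΣA = 13 cm.
Transfer each piece to the horizontal axis through the centroid using Ī + A·d² with d = y − 13:
  web: d = 0 cm → contributes +2050.5 cm⁴
  top flange (beyond web): d = 12.2 cm → contributes +1931.7 cm⁴
  bottom flange (beyond web): d = -12.2 cm → contributes +1931.7 cm⁴
Total I = 5 914 cm⁴.

I_xx ≈ 5910 cm⁴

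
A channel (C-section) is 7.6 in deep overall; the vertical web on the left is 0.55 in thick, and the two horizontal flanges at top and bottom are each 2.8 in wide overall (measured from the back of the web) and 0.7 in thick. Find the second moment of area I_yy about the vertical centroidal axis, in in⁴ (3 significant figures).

Split into non-overlapping primitives; take the origin at the lower-left of the bounding box.
Web: 0.55 × 7.6, A = 4.18 in², x = 0.275 in, Ī = 0.10537 in⁴.
Top flange (beyond web): 2.25 × 0.7, A = 1.575 in², x = 1.675 in, Ī = 0.66445 in⁴.
Bottom flange (beyond web): 2.25 × 0.7, A = 1.575 in², x = 1.675 in, Ī = 0.66445 in⁴.
Centroid: x̄ = ΣA·x / ΣA = 0.87664 in.
Transfer each piece to the vertical centroidal axis using Ī + A·d² with d = x − 0.87664:
  web: d = -0.60164 in → contributes +1.6184 in⁴
  top flange (beyond web): d = 0.79836 in → contributes +1.6683 in⁴
  bottom flange (beyond web): d = 0.79836 in → contributes +1.6683 in⁴
Total I = 4.9551 in⁴.

I_yy ≈ 4.96 in⁴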